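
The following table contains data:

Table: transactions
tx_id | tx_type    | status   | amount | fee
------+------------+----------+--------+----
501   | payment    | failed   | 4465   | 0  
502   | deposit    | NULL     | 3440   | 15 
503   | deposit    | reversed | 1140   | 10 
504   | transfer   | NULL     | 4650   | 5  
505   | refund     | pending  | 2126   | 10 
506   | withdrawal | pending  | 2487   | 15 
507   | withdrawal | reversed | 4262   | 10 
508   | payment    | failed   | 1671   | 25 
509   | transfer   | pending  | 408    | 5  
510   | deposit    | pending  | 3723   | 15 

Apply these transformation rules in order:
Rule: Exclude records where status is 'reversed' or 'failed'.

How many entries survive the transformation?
6

Step 1: Count records to exclude
  - 2 (reversed) + 2 (failed) = 4 records
Step 2: Total records: 10
Step 3: Remaining = 10 - 4 = 6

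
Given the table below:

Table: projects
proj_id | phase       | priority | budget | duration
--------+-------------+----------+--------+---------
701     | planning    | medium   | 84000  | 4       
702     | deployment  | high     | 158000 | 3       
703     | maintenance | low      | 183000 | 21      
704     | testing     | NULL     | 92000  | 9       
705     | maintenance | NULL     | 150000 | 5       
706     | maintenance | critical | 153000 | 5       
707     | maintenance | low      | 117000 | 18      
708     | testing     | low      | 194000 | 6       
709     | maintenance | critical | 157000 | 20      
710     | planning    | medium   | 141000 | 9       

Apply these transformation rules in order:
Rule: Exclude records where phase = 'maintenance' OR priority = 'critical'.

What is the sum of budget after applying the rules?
669000

Step 1: Find records where phase = 'maintenance' OR priority = 'critical'
Step 2: 5 records match, summing to 760000
Step 3: Original sum: 1429000
Step 4: Remaining sum = 1429000 - 760000 = 669000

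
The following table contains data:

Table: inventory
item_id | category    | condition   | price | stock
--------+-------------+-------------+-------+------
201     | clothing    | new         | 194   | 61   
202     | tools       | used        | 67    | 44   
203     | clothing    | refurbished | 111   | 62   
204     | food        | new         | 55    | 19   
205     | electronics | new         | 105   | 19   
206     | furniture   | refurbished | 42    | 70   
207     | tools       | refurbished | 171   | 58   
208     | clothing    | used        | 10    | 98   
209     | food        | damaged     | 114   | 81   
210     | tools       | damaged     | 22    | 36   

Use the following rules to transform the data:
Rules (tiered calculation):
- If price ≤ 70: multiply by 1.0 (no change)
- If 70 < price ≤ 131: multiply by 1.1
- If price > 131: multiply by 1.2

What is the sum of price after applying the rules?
997.0

Step 1: Tier 1 (price ≤ 70): 5 records, sum = 196 × 1.0 = 196.0
Step 2: Tier 2 (70 < price ≤ 131): 3 records, sum = 330 × 1.1 = 363.0
Step 3: Tier 3 (price > 131): 2 records, sum = 365 × 1.2 = 438.0
Step 4: Final sum = 196.0 + 363.0 + 438.0 = 997.0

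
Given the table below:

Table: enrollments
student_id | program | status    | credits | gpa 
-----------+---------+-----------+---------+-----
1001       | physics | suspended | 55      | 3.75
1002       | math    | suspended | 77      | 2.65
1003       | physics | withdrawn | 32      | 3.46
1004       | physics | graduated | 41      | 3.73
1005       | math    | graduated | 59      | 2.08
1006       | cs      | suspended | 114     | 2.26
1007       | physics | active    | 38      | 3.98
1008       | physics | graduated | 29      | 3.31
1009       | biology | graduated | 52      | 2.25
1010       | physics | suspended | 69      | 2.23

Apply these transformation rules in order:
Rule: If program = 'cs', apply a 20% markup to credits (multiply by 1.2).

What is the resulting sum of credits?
588.8

Step 1: Records with program = 'cs' have total credits = 114
Step 2: Apply multiplier: 114 × 1.2 = 136.8
Step 3: Other records total: 452
Step 4: Final sum = 136.8 + 452 = 588.8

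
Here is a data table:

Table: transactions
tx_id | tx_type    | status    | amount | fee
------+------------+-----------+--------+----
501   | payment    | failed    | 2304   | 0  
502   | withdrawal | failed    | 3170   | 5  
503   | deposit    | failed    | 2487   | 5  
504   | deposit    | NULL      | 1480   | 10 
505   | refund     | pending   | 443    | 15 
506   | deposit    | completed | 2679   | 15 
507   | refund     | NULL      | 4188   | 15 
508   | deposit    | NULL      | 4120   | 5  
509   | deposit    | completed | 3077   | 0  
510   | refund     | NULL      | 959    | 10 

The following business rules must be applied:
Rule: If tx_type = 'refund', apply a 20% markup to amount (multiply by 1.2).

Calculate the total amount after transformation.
26025.0

Step 1: Records with tx_type = 'refund' have total amount = 5590
Step 2: Apply multiplier: 5590 × 1.2 = 6708.0
Step 3: Other records total: 19317
Step 4: Final sum = 6708.0 + 19317 = 26025.0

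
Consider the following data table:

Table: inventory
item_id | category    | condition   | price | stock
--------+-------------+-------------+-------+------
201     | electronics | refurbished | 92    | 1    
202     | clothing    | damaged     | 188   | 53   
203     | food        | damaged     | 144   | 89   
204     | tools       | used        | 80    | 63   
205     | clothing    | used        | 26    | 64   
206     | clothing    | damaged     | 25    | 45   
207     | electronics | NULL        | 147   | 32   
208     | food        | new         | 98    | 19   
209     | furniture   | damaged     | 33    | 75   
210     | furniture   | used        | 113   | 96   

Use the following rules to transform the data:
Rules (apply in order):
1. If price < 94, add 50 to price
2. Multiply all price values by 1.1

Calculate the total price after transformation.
1315.6

Step 1: Apply Rule 1 - Add 50 to records with price < 94
  - 5 records affected: 256 + (5 × 50) = 506
  - Unaffected records: 690
  - Sum after Rule 1: 1196
Step 2: Apply Rule 2 - Multiply all by 1.1
  - 1196 × 1.1 = 1315.6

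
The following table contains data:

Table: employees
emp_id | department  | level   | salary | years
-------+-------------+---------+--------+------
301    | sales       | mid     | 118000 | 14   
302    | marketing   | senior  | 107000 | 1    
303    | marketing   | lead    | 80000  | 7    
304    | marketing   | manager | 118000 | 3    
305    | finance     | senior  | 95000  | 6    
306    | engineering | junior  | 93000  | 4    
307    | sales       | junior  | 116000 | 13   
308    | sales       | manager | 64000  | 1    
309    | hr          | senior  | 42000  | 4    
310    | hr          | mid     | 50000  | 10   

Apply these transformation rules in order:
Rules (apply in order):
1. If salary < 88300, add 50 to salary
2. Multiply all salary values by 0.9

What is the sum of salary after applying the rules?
794880.0

Step 1: Apply Rule 1 - Add 50 to records with salary < 88300
  - 4 records affected: 236000 + (4 × 50) = 236200
  - Unaffected records: 647000
  - Sum after Rule 1: 883200
Step 2: Apply Rule 2 - Multiply all by 0.9
  - 883200 × 0.9 = 794880.0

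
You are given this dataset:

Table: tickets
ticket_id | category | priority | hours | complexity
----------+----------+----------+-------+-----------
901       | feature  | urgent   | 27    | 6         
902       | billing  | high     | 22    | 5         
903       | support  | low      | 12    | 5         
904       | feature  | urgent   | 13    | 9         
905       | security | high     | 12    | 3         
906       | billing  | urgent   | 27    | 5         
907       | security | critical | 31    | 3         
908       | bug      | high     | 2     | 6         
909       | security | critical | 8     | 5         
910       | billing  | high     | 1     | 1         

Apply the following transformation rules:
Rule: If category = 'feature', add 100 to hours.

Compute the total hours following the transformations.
355

Step 1: Count records where category = 'feature': 2
Step 2: Total bonus added: 2 × 100 = 200
Step 3: Original sum of hours: 155
Step 4: Final sum = 155 + 200 = 355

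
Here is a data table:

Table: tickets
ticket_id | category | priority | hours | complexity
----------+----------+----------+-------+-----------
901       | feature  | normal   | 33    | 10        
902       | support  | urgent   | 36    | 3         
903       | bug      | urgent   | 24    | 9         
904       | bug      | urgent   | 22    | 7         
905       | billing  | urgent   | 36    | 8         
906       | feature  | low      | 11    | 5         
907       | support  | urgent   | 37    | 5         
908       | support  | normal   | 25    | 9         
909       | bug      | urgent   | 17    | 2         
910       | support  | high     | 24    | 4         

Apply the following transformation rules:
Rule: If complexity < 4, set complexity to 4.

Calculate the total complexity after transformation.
65

Step 1: 2 records have complexity < 4
Step 2: These records originally summed to 5
Step 3: After setting to minimum: 2 × 4 = 8
Step 4: Unaffected records sum: 57
Step 5: Final sum = 8 + 57 = 65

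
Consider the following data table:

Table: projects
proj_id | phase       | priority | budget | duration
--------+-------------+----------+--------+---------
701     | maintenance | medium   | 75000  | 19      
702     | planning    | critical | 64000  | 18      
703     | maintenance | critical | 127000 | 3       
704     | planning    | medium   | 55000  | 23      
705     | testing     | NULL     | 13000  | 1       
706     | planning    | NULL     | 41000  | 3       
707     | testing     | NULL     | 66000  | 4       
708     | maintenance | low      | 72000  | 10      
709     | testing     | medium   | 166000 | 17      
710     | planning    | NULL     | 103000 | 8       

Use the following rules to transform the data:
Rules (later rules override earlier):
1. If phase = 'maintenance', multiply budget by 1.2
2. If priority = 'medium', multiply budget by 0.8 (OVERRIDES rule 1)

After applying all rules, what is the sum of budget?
762600.0

Step 1: Rule 2 takes priority for records with priority = 'medium'
  - 3 records: 296000 × 0.8 = 236800.0
Step 2: Rule 1 applies to remaining records with phase = 'maintenance'
  - 2 records: 199000 × 1.2 = 238800.0
Step 3: Other records unchanged: 287000
Step 4: Final sum = 236800.0 + 238800.0 + 287000 = 762600.0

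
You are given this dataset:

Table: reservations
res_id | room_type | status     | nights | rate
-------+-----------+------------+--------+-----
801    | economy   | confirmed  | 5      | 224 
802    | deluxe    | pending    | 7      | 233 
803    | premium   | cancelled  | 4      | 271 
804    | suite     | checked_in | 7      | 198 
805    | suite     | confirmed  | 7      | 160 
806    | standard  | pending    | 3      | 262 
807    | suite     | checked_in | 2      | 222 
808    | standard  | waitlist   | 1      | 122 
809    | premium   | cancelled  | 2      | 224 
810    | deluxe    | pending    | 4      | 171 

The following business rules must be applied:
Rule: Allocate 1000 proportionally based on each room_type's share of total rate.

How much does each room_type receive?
deluxe: 193.58, economy: 107.33, premium: 237.18, standard: 184.0, suite: 277.91

Step 1: Calculate total rate = 2087
Step 2: Calculate each room_type's proportion:
  deluxe: 404/2087 = 19.36% → 193.58
  economy: 224/2087 = 10.73% → 107.33
  premium: 495/2087 = 23.72% → 237.18
  standard: 384/2087 = 18.40% → 184.0
  suite: 580/2087 = 27.79% → 277.91
Step 3: Verify: sum of allocations ≈ 1000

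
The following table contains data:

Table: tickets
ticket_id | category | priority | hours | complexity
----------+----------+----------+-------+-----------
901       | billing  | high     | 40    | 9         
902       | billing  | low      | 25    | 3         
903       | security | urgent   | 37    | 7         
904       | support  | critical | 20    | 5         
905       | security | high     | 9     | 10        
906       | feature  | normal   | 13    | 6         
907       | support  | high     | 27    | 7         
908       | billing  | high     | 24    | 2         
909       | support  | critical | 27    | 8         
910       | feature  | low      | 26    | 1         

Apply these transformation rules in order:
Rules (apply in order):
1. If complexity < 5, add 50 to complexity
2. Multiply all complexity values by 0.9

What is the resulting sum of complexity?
187.2

Step 1: Apply Rule 1 - Add 50 to records with complexity < 5
  - 3 records affected: 6 + (3 × 50) = 156
  - Unaffected records: 52
  - Sum after Rule 1: 208
Step 2: Apply Rule 2 - Multiply all by 0.9
  - 208 × 0.9 = 187.2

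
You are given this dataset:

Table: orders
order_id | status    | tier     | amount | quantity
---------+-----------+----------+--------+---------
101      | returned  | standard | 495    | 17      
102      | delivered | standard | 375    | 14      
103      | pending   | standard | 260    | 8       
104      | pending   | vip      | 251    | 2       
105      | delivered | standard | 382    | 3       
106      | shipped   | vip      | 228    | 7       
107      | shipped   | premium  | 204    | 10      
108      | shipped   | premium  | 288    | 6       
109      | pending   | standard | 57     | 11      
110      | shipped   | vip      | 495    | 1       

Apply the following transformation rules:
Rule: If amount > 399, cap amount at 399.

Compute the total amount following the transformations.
2843

Step 1: 2 records have amount > 399
Step 2: These records originally summed to 990
Step 3: After capping: 2 × 399 = 798
Step 4: Unaffected records sum: 2045
Step 5: Final sum = 798 + 2045 = 2843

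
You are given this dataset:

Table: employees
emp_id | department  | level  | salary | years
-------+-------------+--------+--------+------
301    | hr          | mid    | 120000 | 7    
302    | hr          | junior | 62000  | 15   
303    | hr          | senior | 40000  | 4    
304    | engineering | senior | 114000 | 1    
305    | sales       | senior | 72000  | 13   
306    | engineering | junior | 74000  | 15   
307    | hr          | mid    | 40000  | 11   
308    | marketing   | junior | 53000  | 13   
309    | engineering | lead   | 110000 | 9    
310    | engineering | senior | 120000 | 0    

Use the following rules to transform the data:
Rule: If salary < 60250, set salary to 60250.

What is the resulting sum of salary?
852750

Step 1: 3 records have salary < 60250
Step 2: These records originally summed to 133000
Step 3: After setting to minimum: 3 × 60250 = 180750
Step 4: Unaffected records sum: 672000
Step 5: Final sum = 180750 + 672000 = 852750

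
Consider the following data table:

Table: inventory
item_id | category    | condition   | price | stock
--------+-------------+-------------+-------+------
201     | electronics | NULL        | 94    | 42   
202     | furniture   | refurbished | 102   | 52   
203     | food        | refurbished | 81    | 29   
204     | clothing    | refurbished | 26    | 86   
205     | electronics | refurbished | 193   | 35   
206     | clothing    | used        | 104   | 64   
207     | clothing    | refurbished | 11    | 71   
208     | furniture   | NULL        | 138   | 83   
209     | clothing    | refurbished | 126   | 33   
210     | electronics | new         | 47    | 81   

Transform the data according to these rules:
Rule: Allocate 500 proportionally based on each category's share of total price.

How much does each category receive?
clothing: 144.79, electronics: 181.13, food: 43.93, furniture: 130.15

Step 1: Calculate total price = 922
Step 2: Calculate each category's proportion:
  clothing: 267/922 = 28.96% → 144.79
  electronics: 334/922 = 36.23% → 181.13
  food: 81/922 = 8.79% → 43.93
  furniture: 240/922 = 26.03% → 130.15
Step 3: Verify: sum of allocations ≈ 500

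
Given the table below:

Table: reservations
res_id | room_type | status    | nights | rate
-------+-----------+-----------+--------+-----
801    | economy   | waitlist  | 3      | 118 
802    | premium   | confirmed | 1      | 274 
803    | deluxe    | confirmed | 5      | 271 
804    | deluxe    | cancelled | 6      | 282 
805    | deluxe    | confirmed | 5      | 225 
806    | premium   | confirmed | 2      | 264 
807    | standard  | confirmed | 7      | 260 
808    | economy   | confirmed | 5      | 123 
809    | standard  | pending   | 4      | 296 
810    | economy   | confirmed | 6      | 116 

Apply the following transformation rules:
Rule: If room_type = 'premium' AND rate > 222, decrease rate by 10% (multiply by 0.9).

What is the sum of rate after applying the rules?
2175.2

Step 1: Find records where room_type = 'premium' AND rate > 222
Step 2: 2 records match, summing to 538
Step 3: After multiplier: 538 × 0.9 = 484.2
Step 4: Unaffected records sum: 1691
Step 5: Final sum = 484.2 + 1691 = 2175.2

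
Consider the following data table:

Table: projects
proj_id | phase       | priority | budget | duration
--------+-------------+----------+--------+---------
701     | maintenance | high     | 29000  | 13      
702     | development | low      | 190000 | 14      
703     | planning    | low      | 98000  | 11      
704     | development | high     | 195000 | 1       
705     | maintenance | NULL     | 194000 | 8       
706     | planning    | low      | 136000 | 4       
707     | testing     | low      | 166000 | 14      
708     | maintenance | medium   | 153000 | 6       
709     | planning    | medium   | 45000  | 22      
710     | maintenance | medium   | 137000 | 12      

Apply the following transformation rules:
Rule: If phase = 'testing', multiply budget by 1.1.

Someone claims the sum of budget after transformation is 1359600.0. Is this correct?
Yes, the result is correct.

Step 1: Calculate the correct sum after transformation
Step 2: Apply multiplier 1.1 to records where phase = 'testing'
Step 3: Correct result = 1359600.0
Step 4: Claimed result = 1359600.0
Step 5: 1359600.0 = 1359600.0 ✓
Conclusion: The claimed result is correct.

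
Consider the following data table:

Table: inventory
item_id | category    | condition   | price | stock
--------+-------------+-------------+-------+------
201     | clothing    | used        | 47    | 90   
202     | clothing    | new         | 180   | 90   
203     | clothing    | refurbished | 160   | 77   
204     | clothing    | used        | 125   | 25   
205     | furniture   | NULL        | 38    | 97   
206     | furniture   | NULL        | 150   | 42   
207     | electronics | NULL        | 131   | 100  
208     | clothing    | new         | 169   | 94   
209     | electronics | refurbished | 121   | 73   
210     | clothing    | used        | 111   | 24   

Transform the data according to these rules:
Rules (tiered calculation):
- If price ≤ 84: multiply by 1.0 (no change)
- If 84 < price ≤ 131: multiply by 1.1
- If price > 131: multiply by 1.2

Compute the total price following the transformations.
1412.6

Step 1: Tier 1 (price ≤ 84): 2 records, sum = 85 × 1.0 = 85.0
Step 2: Tier 2 (84 < price ≤ 131): 4 records, sum = 488 × 1.1 = 536.8
Step 3: Tier 3 (price > 131): 4 records, sum = 659 × 1.2 = 790.8
Step 4: Final sum = 85.0 + 536.8 + 790.8 = 1412.6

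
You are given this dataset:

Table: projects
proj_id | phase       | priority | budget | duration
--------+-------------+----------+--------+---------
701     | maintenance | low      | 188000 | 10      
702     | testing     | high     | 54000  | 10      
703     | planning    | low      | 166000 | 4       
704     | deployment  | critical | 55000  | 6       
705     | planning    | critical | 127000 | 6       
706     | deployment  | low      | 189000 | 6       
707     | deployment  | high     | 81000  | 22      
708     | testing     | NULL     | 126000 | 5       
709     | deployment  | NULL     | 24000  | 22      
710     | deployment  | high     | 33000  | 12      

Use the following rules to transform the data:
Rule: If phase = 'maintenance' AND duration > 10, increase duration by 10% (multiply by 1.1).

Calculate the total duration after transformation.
103

Step 1: Find records where phase = 'maintenance' AND duration > 10
Step 2: 0 records match, summing to 0
Step 3: After multiplier: 0 × 1.1 = 0.0
Step 4: Unaffected records sum: 103
Step 5: Final sum = 0.0 + 103 = 103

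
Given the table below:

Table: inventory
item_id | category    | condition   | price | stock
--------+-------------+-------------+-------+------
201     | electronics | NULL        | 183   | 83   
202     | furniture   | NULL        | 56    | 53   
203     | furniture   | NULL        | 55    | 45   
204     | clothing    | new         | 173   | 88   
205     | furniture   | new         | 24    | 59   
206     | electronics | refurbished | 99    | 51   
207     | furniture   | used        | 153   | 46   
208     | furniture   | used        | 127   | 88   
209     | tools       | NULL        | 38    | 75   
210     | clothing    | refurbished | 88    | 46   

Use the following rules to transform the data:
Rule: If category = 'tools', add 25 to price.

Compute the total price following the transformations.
1021

Step 1: Count records where category = 'tools': 1
Step 2: Total bonus added: 1 × 25 = 25
Step 3: Original sum of price: 996
Step 4: Final sum = 996 + 25 = 1021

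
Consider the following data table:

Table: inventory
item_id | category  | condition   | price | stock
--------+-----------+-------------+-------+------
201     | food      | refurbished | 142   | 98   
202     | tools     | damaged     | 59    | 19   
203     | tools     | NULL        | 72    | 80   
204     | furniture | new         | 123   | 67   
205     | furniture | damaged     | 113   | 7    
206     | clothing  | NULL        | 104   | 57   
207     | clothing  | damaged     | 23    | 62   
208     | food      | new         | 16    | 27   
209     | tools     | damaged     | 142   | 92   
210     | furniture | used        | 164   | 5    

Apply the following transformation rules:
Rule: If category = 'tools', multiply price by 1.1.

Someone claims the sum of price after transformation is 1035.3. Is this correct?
No, the correct result is 985.3.

Step 1: Calculate the correct sum after transformation
Step 2: Apply multiplier 1.1 to records where category = 'tools'
Step 3: Correct result = 985.3
Step 4: Claimed result = 1035.3
Step 5: 985.3 ≠ 1035.3
Conclusion: The claimed result is incorrect. The correct answer is 985.3.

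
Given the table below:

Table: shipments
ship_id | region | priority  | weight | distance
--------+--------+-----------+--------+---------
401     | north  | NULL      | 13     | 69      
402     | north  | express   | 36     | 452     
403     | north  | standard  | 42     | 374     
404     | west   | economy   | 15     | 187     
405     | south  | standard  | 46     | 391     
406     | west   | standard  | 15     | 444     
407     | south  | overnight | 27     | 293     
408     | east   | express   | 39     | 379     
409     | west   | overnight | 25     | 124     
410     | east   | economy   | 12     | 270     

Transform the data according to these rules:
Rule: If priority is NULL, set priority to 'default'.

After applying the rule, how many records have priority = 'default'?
1

Step 1: Count records where priority IS NULL
Step 2: Found 1 records with NULL priority
Step 3: These records will have priority set to 'default'
Step 4: Records already having priority = 'default': 0
Step 5: Answer: 1 + 0 = 1 records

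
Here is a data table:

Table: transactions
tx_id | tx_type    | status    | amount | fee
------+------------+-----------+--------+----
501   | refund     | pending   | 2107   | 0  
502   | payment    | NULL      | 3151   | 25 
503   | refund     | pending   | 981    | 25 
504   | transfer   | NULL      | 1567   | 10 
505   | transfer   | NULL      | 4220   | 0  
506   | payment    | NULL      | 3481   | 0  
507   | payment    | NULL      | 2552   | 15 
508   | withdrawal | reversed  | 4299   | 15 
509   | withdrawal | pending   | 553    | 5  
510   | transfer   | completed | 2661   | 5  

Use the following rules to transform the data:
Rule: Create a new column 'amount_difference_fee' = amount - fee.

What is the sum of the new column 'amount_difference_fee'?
25472

Step 1: For each record, compute amount - fee
Example calculations:
  2107 - 0 = 2107
  3151 - 25 = 3126
  981 - 25 = 956
  ...
Step 2: Sum all derived values
Step 3: Total = 25472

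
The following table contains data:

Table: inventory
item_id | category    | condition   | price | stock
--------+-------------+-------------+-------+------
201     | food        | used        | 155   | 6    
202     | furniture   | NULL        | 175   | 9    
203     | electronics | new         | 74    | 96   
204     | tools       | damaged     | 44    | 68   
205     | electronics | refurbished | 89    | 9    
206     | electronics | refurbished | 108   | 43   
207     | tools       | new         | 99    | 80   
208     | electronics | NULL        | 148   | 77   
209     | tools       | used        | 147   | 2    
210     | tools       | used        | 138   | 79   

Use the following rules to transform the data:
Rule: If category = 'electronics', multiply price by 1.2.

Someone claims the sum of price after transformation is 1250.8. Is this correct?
No, the correct result is 1260.8.

Step 1: Calculate the correct sum after transformation
Step 2: Apply multiplier 1.2 to records where category = 'electronics'
Step 3: Correct result = 1260.8
Step 4: Claimed result = 1250.8
Step 5: 1260.8 ≠ 1250.8
Conclusion: The claimed result is incorrect. The correct answer is 1260.8.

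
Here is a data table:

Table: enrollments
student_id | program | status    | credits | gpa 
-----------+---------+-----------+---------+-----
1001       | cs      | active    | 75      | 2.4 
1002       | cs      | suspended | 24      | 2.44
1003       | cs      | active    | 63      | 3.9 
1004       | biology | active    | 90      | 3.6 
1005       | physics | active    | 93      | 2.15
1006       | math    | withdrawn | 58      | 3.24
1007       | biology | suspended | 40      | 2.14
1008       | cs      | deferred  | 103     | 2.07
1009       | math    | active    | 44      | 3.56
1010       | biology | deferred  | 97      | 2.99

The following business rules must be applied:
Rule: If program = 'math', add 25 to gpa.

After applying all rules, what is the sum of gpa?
78.49

Step 1: Count records where program = 'math': 2
Step 2: Total bonus added: 2 × 25 = 50
Step 3: Original sum of gpa: 28.49
Step 4: Final sum = 28.49 + 50 = 78.49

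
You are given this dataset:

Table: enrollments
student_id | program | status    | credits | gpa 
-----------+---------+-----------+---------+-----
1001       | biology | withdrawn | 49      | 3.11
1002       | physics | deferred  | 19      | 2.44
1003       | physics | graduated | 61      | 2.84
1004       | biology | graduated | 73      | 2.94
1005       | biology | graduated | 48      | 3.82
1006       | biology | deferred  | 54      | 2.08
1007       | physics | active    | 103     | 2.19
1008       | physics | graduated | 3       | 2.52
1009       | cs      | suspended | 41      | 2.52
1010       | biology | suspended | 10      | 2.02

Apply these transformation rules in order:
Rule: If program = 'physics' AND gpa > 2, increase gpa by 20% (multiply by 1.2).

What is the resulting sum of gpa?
28.48

Step 1: Find records where program = 'physics' AND gpa > 2
Step 2: 4 records match, summing to 9.99
Step 3: After multiplier: 9.99 × 1.2 = 11.99
Step 4: Unaffected records sum: 16.49
Step 5: Final sum = 11.99 + 16.49 = 28.48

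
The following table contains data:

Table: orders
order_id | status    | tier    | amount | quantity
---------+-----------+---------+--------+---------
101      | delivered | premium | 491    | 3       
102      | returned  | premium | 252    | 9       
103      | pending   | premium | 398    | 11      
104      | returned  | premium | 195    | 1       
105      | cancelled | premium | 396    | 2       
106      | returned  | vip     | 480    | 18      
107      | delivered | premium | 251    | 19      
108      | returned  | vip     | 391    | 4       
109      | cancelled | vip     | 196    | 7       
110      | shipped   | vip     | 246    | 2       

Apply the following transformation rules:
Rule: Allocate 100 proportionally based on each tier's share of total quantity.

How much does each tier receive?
premium: 59.21, vip: 40.79

Step 1: Calculate total quantity = 76
Step 2: Calculate each tier's proportion:
  premium: 45/76 = 59.21% → 59.21
  vip: 31/76 = 40.79% → 40.79
Step 3: Verify: sum of allocations ≈ 100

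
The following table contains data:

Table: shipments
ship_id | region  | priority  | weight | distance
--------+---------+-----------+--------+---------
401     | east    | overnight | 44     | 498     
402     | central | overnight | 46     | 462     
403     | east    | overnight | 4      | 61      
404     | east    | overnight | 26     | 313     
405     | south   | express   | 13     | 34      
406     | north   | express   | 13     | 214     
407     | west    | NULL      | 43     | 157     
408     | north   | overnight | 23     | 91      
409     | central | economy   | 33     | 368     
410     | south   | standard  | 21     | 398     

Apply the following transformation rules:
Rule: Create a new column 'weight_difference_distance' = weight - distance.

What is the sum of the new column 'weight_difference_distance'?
-2330

Step 1: For each record, compute weight - distance
Example calculations:
  44 - 498 = -454
  46 - 462 = -416
  4 - 61 = -57
  ...
Step 2: Sum all derived values
Step 3: Total = -2330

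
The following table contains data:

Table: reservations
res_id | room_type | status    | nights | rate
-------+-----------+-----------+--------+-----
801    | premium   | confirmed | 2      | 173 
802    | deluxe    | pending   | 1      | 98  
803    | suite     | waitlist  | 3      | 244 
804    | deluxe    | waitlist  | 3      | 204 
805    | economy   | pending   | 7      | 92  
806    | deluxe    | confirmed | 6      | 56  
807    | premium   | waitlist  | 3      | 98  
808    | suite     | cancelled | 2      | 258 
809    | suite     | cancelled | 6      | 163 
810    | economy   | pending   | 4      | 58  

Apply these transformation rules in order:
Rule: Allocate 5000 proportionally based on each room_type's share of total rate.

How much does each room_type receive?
deluxe: 1239.61, economy: 519.39, premium: 938.37, suite: 2302.63

Step 1: Calculate total rate = 1444
Step 2: Calculate each room_type's proportion:
  deluxe: 358/1444 = 24.79% → 1239.61
  economy: 150/1444 = 10.39% → 519.39
  premium: 271/1444 = 18.77% → 938.37
  suite: 665/1444 = 46.05% → 2302.63
Step 3: Verify: sum of allocations ≈ 5000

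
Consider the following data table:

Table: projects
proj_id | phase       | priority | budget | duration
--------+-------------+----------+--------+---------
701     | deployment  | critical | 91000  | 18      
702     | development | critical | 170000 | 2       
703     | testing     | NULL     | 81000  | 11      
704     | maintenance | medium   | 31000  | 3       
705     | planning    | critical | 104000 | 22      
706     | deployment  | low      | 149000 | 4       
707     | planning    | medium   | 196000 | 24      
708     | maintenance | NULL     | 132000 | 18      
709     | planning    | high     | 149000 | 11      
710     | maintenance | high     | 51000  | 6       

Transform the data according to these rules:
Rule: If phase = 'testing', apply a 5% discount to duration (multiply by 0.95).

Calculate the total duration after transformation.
118.45

Step 1: Records with phase = 'testing' have total duration = 11
Step 2: Apply multiplier: 11 × 0.95 = 10.45
Step 3: Other records total: 108
Step 4: Final sum = 10.45 + 108 = 118.45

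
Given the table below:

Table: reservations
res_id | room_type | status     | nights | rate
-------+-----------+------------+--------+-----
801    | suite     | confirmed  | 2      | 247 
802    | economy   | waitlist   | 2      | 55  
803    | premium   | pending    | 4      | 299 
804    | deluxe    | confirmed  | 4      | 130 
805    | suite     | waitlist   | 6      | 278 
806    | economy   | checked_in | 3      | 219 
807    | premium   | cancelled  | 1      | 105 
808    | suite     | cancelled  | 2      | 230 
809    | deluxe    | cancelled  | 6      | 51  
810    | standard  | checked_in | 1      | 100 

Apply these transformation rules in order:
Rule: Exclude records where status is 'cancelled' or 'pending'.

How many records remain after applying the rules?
6

Step 1: Count records to exclude
  - 3 (cancelled) + 1 (pending) = 4 records
Step 2: Total records: 10
Step 3: Remaining = 10 - 4 = 6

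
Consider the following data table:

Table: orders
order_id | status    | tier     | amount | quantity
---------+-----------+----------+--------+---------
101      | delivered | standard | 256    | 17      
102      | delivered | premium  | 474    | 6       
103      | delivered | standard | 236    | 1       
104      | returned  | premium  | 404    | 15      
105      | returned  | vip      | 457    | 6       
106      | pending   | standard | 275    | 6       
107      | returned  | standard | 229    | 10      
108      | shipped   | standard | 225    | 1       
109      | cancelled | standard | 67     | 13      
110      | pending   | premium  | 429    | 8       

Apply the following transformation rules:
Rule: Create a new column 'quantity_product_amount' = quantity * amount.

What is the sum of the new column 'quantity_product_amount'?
24702

Step 1: For each record, compute quantity * amount
Example calculations:
  17 * 256 = 4352
  6 * 474 = 2844
  1 * 236 = 236
  ...
Step 2: Sum all derived values
Step 3: Total = 24702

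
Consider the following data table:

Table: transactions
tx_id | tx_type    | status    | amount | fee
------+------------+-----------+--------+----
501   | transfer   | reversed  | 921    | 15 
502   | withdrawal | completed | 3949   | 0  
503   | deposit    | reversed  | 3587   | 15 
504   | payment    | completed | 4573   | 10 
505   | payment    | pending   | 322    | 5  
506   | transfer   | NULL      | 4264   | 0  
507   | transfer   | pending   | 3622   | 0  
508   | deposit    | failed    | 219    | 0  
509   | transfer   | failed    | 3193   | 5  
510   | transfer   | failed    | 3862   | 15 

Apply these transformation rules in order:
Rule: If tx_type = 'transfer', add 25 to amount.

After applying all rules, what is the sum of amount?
28637

Step 1: Count records where tx_type = 'transfer': 5
Step 2: Total bonus added: 5 × 25 = 125
Step 3: Original sum of amount: 28512
Step 4: Final sum = 28512 + 125 = 28637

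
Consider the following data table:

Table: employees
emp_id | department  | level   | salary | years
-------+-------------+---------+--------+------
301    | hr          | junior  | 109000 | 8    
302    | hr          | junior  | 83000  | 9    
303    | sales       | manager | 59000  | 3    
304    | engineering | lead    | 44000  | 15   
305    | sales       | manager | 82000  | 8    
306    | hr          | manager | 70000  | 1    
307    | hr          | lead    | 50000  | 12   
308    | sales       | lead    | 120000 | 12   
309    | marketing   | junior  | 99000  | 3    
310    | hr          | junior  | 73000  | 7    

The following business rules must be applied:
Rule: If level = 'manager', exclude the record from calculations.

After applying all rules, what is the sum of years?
66

Step 1: Identify records where level = 'manager'
Step 2: The excluded records sum to 12
Step 3: Original total years = 78
Step 4: Remaining total = 78 - 12 = 66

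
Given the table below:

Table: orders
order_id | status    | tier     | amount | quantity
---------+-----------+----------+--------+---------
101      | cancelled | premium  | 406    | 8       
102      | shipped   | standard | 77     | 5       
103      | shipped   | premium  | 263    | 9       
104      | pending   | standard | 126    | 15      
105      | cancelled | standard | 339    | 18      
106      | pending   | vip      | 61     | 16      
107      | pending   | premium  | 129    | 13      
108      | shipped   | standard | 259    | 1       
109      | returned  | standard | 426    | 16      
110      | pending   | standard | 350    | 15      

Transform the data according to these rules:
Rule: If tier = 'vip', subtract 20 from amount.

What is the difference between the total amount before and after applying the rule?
20

Step 1: Original sum of amount = 2436
Step 2: 1 records have tier = 'vip'
Step 3: Each affected record changes by -20
Step 4: Total change = 1 × -20 = -20
Step 5: New sum = 2436 + -20 = 2416
Step 6: Difference = |2416 - 2436| = 20
        (Sum decreased by 20)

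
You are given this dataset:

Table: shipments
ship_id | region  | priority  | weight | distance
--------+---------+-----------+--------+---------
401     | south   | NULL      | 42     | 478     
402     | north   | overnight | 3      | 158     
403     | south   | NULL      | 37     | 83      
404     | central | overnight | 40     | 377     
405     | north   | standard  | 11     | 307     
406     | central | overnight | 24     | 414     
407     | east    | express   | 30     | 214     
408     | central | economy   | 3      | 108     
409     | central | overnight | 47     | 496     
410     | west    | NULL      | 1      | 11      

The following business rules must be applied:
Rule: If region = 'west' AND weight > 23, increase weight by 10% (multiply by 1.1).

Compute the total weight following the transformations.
238

Step 1: Find records where region = 'west' AND weight > 23
Step 2: 0 records match, summing to 0
Step 3: After multiplier: 0 × 1.1 = 0.0
Step 4: Unaffected records sum: 238
Step 5: Final sum = 0.0 + 238 = 238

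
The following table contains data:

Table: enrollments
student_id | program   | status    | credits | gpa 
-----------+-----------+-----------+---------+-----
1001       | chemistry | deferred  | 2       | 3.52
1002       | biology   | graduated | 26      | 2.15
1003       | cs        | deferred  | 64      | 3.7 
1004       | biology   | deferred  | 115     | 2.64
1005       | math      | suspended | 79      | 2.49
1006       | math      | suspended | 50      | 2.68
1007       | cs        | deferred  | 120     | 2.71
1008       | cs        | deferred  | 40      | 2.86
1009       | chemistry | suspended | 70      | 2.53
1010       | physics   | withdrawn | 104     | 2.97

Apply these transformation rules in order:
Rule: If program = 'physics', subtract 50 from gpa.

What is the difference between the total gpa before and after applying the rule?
50.0

Step 1: Original sum of gpa = 28.25
Step 2: 1 records have program = 'physics'
Step 3: Each affected record changes by -50
Step 4: Total change = 1 × -50 = -50
Step 5: New sum = 28.25 + -50 = -21.75
Step 6: Difference = |-21.75 - 28.25| = 50.0
        (Sum decreased by 50.0)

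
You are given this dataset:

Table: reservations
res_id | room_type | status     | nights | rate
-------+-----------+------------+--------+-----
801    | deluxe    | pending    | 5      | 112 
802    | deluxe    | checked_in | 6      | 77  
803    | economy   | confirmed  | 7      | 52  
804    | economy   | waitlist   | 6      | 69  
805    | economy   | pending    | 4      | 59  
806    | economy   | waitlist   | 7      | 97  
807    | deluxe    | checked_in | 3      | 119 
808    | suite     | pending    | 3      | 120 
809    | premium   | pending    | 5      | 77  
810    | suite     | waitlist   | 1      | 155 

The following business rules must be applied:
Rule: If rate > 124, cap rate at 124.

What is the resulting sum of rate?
906

Step 1: 1 records have rate > 124
Step 2: These records originally summed to 155
Step 3: After capping: 1 × 124 = 124
Step 4: Unaffected records sum: 782
Step 5: Final sum = 124 + 782 = 906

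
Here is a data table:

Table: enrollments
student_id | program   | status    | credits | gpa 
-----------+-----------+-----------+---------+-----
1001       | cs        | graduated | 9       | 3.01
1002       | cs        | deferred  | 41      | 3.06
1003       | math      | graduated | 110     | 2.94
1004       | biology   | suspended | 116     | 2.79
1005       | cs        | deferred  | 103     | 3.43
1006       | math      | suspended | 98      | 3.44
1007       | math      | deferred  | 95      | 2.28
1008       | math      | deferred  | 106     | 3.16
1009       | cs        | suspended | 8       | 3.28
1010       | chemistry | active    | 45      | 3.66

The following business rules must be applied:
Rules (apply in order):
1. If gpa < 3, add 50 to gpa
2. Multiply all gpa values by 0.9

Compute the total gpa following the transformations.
162.94

Step 1: Apply Rule 1 - Add 50 to records with gpa < 3
  - 3 records affected: 8.01 + (3 × 50) = 158.01
  - Unaffected records: 23.04
  - Sum after Rule 1: 181.05
Step 2: Apply Rule 2 - Multiply all by 0.9
  - 181.05 × 0.9 = 162.94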